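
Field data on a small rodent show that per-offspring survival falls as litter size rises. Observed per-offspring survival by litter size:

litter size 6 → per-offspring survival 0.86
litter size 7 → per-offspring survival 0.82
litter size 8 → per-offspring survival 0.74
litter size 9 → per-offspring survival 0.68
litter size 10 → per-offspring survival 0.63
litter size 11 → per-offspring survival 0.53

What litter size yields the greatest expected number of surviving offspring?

Expected surviving offspring = c × s(c):
  c=6: 6 × 0.86 = 5.160
  c=7: 7 × 0.82 = 5.740
  c=8: 8 × 0.74 = 5.920
  c=9: 9 × 0.68 = 6.120
  c=10: 10 × 0.63 = 6.300
  c=11: 11 × 0.53 = 5.830
Maximum at c = 10 (6.300 surviving offspring).

10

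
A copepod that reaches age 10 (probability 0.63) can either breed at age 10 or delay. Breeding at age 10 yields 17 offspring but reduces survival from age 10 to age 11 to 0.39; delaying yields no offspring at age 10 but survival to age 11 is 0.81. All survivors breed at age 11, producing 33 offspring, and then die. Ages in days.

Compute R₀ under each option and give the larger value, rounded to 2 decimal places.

breed at age 10: R₀ = 0.63 × (17 + 0.39 × 33) = 0.63 × 29.8700 = 18.8181
delay to age 11: R₀ = 0.63 × (0.81 × 33) = 0.63 × 26.7300 = 16.8399
Higher: breed at age 10 (18.8181).

18.82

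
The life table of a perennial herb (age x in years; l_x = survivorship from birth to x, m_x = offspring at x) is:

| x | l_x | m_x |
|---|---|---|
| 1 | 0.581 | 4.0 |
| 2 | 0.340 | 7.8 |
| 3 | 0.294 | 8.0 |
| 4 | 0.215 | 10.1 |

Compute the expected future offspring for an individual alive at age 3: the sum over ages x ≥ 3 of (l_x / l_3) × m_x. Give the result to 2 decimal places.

l_3 = 0.294. Conditional survival from age 3 to x is l_x / l_3.
  x=3: (0.294/0.294) × 8.0 = 8.0000
  x=4: (0.215/0.294) × 10.1 = 7.3861
Sum = 8.0000 + 7.3861 = 15.3861

15.39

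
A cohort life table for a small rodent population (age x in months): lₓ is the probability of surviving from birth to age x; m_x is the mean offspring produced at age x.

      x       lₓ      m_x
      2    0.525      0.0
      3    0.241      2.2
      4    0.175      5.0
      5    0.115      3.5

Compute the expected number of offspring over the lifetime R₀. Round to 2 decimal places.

1.81

R₀ = Σ lₓ m_x:
  age 2: 0.525 × 0.0 = 0.0000
  age 3: 0.241 × 2.2 = 0.5302
  age 4: 0.175 × 5.0 = 0.8750
  age 5: 0.115 × 3.5 = 0.4025
R₀ = 0.0000 + 0.5302 + 0.8750 + 0.4025 = 1.8077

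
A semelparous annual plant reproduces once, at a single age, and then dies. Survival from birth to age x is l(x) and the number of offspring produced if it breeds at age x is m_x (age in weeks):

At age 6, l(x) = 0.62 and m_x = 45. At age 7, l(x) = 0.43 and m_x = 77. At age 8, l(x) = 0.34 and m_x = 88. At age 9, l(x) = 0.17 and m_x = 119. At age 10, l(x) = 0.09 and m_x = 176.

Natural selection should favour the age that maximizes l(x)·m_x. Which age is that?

7

Expected offspring if breeding at age x = l(x) × m_x:
  age 6: 0.62 × 45 = 27.900
  age 7: 0.43 × 77 = 33.110
  age 8: 0.34 × 88 = 29.920
  age 9: 0.17 × 119 = 20.230
  age 10: 0.09 × 176 = 15.840
Maximum at age 7 (33.110).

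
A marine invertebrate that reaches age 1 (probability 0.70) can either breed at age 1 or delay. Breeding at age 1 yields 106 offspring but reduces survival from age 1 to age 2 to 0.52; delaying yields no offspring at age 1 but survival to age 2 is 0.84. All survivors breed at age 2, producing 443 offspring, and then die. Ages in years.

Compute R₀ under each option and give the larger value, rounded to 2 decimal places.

260.48

breed at age 1: R₀ = 0.70 × (106 + 0.52 × 443) = 0.70 × 336.3600 = 235.4520
delay to age 2: R₀ = 0.70 × (0.84 × 443) = 0.70 × 372.1200 = 260.4840
Higher: delay to age 2 (260.4840).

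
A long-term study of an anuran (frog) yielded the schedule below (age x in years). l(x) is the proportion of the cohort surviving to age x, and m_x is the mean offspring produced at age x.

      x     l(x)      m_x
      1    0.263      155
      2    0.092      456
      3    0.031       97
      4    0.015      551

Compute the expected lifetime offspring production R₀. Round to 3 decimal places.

93.989

R₀ = Σ l(x) m_x:
  age 1: 0.263 × 155 = 40.7650
  age 2: 0.092 × 456 = 41.9520
  age 3: 0.031 × 97 = 3.0070
  age 4: 0.015 × 551 = 8.2650
R₀ = 40.7650 + 41.9520 + 3.0070 + 8.2650 = 93.9890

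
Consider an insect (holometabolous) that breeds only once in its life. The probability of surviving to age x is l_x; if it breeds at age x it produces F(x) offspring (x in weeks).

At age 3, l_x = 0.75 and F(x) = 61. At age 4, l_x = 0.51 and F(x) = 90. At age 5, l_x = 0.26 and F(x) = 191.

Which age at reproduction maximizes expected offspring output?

5

Expected offspring if breeding at age x = l_x × F(x):
  age 3: 0.75 × 61 = 45.750
  age 4: 0.51 × 90 = 45.900
  age 5: 0.26 × 191 = 49.660
Maximum at age 5 (49.660).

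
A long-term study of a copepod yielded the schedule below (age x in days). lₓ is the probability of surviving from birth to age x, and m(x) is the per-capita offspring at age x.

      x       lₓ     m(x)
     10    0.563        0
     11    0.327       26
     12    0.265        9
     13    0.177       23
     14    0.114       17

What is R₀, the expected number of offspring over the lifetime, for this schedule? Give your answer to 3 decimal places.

16.896

R₀ = Σ lₓ m(x):
  age 10: 0.563 × 0 = 0.0000
  age 11: 0.327 × 26 = 8.5020
  age 12: 0.265 × 9 = 2.3850
  age 13: 0.177 × 23 = 4.0710
  age 14: 0.114 × 17 = 1.9380
R₀ = 0.0000 + 8.5020 + 2.3850 + 4.0710 + 1.9380 = 16.8960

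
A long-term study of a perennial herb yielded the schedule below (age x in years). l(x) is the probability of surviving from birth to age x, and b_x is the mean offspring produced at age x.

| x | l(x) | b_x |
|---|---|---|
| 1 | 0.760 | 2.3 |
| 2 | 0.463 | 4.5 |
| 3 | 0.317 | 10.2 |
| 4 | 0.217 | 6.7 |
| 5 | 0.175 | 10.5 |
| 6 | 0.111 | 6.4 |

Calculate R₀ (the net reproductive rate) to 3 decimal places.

11.067

R₀ = Σ l(x) b_x:
  age 1: 0.760 × 2.3 = 1.7480
  age 2: 0.463 × 4.5 = 2.0835
  age 3: 0.317 × 10.2 = 3.2334
  age 4: 0.217 × 6.7 = 1.4539
  age 5: 0.175 × 10.5 = 1.8375
  age 6: 0.111 × 6.4 = 0.7104
R₀ = 1.7480 + 2.0835 + 3.2334 + 1.4539 + 1.8375 + 0.7104 = 11.0667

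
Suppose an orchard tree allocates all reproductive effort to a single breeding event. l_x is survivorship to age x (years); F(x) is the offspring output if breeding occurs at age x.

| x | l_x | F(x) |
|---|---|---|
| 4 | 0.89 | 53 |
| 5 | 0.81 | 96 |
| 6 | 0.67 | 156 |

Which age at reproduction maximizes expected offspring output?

6

Expected offspring if breeding at age x = l_x × F(x):
  age 4: 0.89 × 53 = 47.170
  age 5: 0.81 × 96 = 77.760
  age 6: 0.67 × 156 = 104.520
Maximum at age 6 (104.520).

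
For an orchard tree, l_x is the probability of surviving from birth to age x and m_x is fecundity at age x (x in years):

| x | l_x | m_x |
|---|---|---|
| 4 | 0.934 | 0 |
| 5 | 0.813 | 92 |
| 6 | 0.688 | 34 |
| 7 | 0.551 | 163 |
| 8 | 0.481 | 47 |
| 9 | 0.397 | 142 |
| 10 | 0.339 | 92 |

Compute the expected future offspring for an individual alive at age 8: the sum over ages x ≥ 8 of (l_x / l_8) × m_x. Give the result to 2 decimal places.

229.04

l_8 = 0.481. Conditional survival from age 8 to x is l_x / l_8.
  x=8: (0.481/0.481) × 47 = 47.0000
  x=9: (0.397/0.481) × 142 = 117.2017
  x=10: (0.339/0.481) × 92 = 64.8399
Sum = 47.0000 + 117.2017 + 64.8399 = 229.0416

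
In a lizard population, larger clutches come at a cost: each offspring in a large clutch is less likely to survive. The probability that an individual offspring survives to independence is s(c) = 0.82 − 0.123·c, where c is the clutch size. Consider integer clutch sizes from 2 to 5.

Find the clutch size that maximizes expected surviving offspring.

3

Expected surviving offspring = c × s(c):
  c=2: 2 × 0.574 = 1.148
  c=3: 3 × 0.451 = 1.353
  c=4: 4 × 0.328 = 1.312
  c=5: 5 × 0.205 = 1.025
Maximum at c = 3 (1.353 surviving offspring).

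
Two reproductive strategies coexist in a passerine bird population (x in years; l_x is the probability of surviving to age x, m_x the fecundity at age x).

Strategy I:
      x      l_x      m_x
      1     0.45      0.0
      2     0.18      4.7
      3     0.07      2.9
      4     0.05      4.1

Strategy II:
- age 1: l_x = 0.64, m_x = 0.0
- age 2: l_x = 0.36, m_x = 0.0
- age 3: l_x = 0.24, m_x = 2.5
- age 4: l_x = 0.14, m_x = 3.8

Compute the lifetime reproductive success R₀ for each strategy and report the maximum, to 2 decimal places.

Strategy I: R₀ = 0.45×0.0 + 0.18×4.7 + 0.07×2.9 + 0.05×4.1 = 1.2540
Strategy II: R₀ = 0.64×0.0 + 0.36×0.0 + 0.24×2.5 + 0.14×3.8 = 1.1320
Highest R₀: strategy I with 1.2540.

1.25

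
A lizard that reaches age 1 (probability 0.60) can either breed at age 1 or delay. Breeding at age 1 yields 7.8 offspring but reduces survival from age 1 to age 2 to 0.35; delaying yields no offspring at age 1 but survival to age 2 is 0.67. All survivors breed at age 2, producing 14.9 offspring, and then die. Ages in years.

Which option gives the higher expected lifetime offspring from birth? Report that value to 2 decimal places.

breed at age 1: R₀ = 0.60 × (7.8 + 0.35 × 14.9) = 0.60 × 13.0150 = 7.8090
delay to age 2: R₀ = 0.60 × (0.67 × 14.9) = 0.60 × 9.9830 = 5.9898
Higher: breed at age 1 (7.8090).

7.81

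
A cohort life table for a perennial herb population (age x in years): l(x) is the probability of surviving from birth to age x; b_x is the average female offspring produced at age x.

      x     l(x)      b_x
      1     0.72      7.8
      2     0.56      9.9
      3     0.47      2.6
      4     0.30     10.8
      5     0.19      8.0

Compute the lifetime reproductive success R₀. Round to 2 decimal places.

17.14

R₀ = Σ l(x) b_x:
  age 1: 0.72 × 7.8 = 5.6160
  age 2: 0.56 × 9.9 = 5.5440
  age 3: 0.47 × 2.6 = 1.2220
  age 4: 0.30 × 10.8 = 3.2400
  age 5: 0.19 × 8.0 = 1.5200
R₀ = 5.6160 + 5.5440 + 1.2220 + 3.2400 + 1.5200 = 17.1420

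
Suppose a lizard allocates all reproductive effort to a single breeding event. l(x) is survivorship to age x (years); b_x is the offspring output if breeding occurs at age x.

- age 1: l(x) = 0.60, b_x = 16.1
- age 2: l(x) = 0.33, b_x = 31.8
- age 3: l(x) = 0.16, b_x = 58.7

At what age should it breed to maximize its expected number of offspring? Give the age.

2

Expected offspring if breeding at age x = l(x) × b_x:
  age 1: 0.60 × 16.1 = 9.660
  age 2: 0.33 × 31.8 = 10.494
  age 3: 0.16 × 58.7 = 9.392
Maximum at age 2 (10.494).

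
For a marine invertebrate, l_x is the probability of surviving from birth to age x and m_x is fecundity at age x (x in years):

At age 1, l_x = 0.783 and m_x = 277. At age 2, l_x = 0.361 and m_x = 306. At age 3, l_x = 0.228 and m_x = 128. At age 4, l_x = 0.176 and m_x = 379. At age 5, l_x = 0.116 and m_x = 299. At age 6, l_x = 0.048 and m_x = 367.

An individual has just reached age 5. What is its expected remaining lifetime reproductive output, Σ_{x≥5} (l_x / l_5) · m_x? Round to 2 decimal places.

450.86

l_5 = 0.116. Conditional survival from age 5 to x is l_x / l_5.
  x=5: (0.116/0.116) × 299 = 299.0000
  x=6: (0.048/0.116) × 367 = 151.8621
Sum = 299.0000 + 151.8621 = 450.8621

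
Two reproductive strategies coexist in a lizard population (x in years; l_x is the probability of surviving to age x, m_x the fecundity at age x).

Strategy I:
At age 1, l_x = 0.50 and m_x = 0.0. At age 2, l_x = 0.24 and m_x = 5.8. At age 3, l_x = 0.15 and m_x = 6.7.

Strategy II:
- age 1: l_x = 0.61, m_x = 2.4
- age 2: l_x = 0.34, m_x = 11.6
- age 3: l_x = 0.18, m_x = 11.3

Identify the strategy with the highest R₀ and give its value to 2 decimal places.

Strategy I: R₀ = 0.50×0.0 + 0.24×5.8 + 0.15×6.7 = 2.3970
Strategy II: R₀ = 0.61×2.4 + 0.34×11.6 + 0.18×11.3 = 7.4420
Highest R₀: strategy II with 7.4420.

7.44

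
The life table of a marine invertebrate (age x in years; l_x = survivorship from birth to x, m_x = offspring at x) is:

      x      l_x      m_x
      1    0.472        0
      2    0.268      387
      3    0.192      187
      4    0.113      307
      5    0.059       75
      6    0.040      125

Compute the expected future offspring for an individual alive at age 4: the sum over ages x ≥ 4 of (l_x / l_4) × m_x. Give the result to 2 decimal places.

l_4 = 0.113. Conditional survival from age 4 to x is l_x / l_4.
  x=4: (0.113/0.113) × 307 = 307.0000
  x=5: (0.059/0.113) × 75 = 39.1593
  x=6: (0.040/0.113) × 125 = 44.2478
Sum = 307.0000 + 39.1593 + 44.2478 = 390.4071

390.41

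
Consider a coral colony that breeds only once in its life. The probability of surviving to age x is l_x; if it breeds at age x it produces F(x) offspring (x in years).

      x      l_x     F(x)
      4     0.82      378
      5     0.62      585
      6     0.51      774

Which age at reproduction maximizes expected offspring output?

Expected offspring if breeding at age x = l_x × F(x):
  age 4: 0.82 × 378 = 309.960
  age 5: 0.62 × 585 = 362.700
  age 6: 0.51 × 774 = 394.740
Maximum at age 6 (394.740).

6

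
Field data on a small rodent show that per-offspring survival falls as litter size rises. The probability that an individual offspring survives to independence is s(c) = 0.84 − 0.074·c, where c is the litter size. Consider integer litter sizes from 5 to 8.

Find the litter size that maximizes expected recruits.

Expected recruits = c × s(c):
  c=5: 5 × 0.470 = 2.350
  c=6: 6 × 0.396 = 2.376
  c=7: 7 × 0.322 = 2.254
  c=8: 8 × 0.248 = 1.984
Maximum at c = 6 (2.376 recruits).

6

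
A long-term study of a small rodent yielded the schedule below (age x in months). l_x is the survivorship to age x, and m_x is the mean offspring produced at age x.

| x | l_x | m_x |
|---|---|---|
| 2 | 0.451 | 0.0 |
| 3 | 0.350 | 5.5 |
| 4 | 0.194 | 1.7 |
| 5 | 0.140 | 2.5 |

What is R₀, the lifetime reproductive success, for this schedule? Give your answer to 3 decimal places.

R₀ = Σ l_x m_x:
  age 2: 0.451 × 0.0 = 0.0000
  age 3: 0.350 × 5.5 = 1.9250
  age 4: 0.194 × 1.7 = 0.3298
  age 5: 0.140 × 2.5 = 0.3500
R₀ = 0.0000 + 1.9250 + 0.3298 + 0.3500 = 2.6048

2.605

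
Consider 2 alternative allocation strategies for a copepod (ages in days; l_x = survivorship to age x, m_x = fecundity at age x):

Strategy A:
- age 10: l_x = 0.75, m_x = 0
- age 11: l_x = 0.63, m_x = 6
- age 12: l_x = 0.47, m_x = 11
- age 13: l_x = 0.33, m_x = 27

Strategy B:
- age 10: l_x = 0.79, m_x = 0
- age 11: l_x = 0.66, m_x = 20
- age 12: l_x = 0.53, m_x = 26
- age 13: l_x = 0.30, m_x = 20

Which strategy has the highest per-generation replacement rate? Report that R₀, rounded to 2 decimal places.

Strategy A: R₀ = 0.75×0 + 0.63×6 + 0.47×11 + 0.33×27 = 17.8600
Strategy B: R₀ = 0.79×0 + 0.66×20 + 0.53×26 + 0.30×20 = 32.9800
Highest R₀: strategy B with 32.9800.

32.98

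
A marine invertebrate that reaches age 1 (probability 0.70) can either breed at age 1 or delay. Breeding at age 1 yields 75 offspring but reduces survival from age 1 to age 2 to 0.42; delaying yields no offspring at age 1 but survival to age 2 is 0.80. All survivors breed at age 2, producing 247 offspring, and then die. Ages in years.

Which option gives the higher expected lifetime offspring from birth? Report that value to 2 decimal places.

138.32

breed at age 1: R₀ = 0.70 × (75 + 0.42 × 247) = 0.70 × 178.7400 = 125.1180
delay to age 2: R₀ = 0.70 × (0.80 × 247) = 0.70 × 197.6000 = 138.3200
Higher: delay to age 2 (138.3200).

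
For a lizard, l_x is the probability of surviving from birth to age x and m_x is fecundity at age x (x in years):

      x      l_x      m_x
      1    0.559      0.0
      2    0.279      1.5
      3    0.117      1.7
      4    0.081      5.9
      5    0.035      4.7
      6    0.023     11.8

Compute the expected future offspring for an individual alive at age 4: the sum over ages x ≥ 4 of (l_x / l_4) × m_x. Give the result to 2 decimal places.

l_4 = 0.081. Conditional survival from age 4 to x is l_x / l_4.
  x=4: (0.081/0.081) × 5.9 = 5.9000
  x=5: (0.035/0.081) × 4.7 = 2.0309
  x=6: (0.023/0.081) × 11.8 = 3.3506
Sum = 5.9000 + 2.0309 + 3.3506 = 11.2815

11.28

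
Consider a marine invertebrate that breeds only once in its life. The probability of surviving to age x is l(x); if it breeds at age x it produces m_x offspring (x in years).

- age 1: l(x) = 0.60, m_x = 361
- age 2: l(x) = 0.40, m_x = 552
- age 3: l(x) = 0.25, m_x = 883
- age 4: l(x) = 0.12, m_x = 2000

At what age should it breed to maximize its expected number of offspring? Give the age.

Expected offspring if breeding at age x = l(x) × m_x:
  age 1: 0.60 × 361 = 216.600
  age 2: 0.40 × 552 = 220.800
  age 3: 0.25 × 883 = 220.750
  age 4: 0.12 × 2000 = 240.000
Maximum at age 4 (240.000).

4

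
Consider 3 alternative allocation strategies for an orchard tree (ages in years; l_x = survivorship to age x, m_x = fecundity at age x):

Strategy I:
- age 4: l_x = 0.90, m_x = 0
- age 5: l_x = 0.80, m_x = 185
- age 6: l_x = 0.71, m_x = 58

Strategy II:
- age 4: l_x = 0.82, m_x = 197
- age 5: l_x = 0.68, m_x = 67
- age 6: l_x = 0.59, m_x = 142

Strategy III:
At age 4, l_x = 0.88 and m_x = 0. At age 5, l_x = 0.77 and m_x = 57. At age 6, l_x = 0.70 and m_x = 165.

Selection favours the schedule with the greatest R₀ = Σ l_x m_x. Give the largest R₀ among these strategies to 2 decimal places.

290.88

Strategy I: R₀ = 0.90×0 + 0.80×185 + 0.71×58 = 189.1800
Strategy II: R₀ = 0.82×197 + 0.68×67 + 0.59×142 = 290.8800
Strategy III: R₀ = 0.88×0 + 0.77×57 + 0.70×165 = 159.3900
Highest R₀: strategy II with 290.8800.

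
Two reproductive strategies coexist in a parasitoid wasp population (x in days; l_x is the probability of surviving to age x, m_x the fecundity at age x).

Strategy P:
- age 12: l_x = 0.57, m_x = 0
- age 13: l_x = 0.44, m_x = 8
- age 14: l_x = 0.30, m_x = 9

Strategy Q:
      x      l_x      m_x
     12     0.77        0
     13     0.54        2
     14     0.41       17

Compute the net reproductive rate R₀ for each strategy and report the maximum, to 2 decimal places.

8.05

Strategy P: R₀ = 0.57×0 + 0.44×8 + 0.30×9 = 6.2200
Strategy Q: R₀ = 0.77×0 + 0.54×2 + 0.41×17 = 8.0500
Highest R₀: strategy Q with 8.0500.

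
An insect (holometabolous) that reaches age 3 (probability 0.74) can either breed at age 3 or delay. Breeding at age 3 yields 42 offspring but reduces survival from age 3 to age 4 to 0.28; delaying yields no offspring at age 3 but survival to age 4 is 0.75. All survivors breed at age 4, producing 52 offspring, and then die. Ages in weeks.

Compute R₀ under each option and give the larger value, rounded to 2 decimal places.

41.85

breed at age 3: R₀ = 0.74 × (42 + 0.28 × 52) = 0.74 × 56.5600 = 41.8544
delay to age 4: R₀ = 0.74 × (0.75 × 52) = 0.74 × 39.0000 = 28.8600
Higher: breed at age 3 (41.8544).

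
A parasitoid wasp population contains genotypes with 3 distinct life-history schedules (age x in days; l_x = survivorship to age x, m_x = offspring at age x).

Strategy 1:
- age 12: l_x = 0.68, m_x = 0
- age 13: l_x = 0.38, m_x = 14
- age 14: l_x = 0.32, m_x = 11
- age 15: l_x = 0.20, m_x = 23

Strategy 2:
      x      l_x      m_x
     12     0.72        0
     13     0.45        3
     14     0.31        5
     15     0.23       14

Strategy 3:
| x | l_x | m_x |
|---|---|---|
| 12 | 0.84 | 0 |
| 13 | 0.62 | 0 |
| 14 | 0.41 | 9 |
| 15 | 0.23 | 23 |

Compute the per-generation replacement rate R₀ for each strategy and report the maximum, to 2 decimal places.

Strategy 1: R₀ = 0.68×0 + 0.38×14 + 0.32×11 + 0.20×23 = 13.4400
Strategy 2: R₀ = 0.72×0 + 0.45×3 + 0.31×5 + 0.23×14 = 6.1200
Strategy 3: R₀ = 0.84×0 + 0.62×0 + 0.41×9 + 0.23×23 = 8.9800
Highest R₀: strategy 1 with 13.4400.

13.44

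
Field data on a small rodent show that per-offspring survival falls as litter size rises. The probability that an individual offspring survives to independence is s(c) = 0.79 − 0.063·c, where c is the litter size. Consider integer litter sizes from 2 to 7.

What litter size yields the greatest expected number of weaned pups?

Expected weaned pups = c × s(c):
  c=2: 2 × 0.664 = 1.328
  c=3: 3 × 0.601 = 1.803
  c=4: 4 × 0.538 = 2.152
  c=5: 5 × 0.475 = 2.375
  c=6: 6 × 0.412 = 2.472
  c=7: 7 × 0.349 = 2.443
Maximum at c = 6 (2.472 weaned pups).

6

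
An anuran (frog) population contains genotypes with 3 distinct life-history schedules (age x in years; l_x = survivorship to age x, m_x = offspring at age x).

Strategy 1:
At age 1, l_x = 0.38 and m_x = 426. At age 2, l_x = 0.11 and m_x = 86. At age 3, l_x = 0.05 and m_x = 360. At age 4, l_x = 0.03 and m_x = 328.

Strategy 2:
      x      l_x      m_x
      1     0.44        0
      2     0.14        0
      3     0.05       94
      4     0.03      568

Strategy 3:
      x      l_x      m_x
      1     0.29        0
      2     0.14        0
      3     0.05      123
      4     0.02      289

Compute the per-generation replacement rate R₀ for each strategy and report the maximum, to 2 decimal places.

Strategy 1: R₀ = 0.38×426 + 0.11×86 + 0.05×360 + 0.03×328 = 199.1800
Strategy 2: R₀ = 0.44×0 + 0.14×0 + 0.05×94 + 0.03×568 = 21.7400
Strategy 3: R₀ = 0.29×0 + 0.14×0 + 0.05×123 + 0.02×289 = 11.9300
Highest R₀: strategy 1 with 199.1800.

199.18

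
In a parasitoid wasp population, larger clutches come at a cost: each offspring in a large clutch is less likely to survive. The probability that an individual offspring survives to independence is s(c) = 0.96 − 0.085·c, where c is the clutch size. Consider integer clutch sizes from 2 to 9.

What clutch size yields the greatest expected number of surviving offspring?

Expected surviving offspring = c × s(c):
  c=2: 2 × 0.790 = 1.580
  c=3: 3 × 0.705 = 2.115
  c=4: 4 × 0.620 = 2.480
  c=5: 5 × 0.535 = 2.675
  c=6: 6 × 0.450 = 2.700
  c=7: 7 × 0.365 = 2.555
  c=8: 8 × 0.280 = 2.240
  c=9: 9 × 0.195 = 1.755
Maximum at c = 6 (2.700 surviving offspring).

6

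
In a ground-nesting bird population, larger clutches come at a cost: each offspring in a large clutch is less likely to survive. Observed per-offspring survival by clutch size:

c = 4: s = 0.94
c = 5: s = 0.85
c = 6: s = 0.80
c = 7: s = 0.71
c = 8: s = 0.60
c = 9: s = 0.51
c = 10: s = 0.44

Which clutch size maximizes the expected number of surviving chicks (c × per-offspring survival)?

Expected surviving chicks = c × s(c):
  c=4: 4 × 0.94 = 3.760
  c=5: 5 × 0.85 = 4.250
  c=6: 6 × 0.80 = 4.800
  c=7: 7 × 0.71 = 4.970
  c=8: 8 × 0.60 = 4.800
  c=9: 9 × 0.51 = 4.590
  c=10: 10 × 0.44 = 4.400
Maximum at c = 7 (4.970 surviving chicks).

7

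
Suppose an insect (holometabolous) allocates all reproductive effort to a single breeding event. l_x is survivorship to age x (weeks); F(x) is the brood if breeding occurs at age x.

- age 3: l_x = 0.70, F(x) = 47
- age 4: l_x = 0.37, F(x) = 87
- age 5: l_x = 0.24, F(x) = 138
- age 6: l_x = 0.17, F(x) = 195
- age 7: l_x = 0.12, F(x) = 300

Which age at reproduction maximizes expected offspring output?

Expected offspring if breeding at age x = l_x × F(x):
  age 3: 0.70 × 47 = 32.900
  age 4: 0.37 × 87 = 32.190
  age 5: 0.24 × 138 = 33.120
  age 6: 0.17 × 195 = 33.150
  age 7: 0.12 × 300 = 36.000
Maximum at age 7 (36.000).

7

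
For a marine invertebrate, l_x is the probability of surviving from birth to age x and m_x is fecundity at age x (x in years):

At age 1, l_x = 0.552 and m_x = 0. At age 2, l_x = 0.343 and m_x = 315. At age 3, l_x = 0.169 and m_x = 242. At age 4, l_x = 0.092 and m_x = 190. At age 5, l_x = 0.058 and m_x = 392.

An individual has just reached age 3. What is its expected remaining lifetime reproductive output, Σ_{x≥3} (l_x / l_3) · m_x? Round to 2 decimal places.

479.96

l_3 = 0.169. Conditional survival from age 3 to x is l_x / l_3.
  x=3: (0.169/0.169) × 242 = 242.0000
  x=4: (0.092/0.169) × 190 = 103.4320
  x=5: (0.058/0.169) × 392 = 134.5325
Sum = 242.0000 + 103.4320 + 134.5325 = 479.9645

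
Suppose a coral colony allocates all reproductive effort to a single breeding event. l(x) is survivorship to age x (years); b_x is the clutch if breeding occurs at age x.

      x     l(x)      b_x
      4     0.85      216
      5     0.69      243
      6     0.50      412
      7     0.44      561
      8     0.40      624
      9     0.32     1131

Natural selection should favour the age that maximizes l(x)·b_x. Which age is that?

Expected offspring if breeding at age x = l(x) × b_x:
  age 4: 0.85 × 216 = 183.600
  age 5: 0.69 × 243 = 167.670
  age 6: 0.50 × 412 = 206.000
  age 7: 0.44 × 561 = 246.840
  age 8: 0.40 × 624 = 249.600
  age 9: 0.32 × 1131 = 361.920
Maximum at age 9 (361.920).

9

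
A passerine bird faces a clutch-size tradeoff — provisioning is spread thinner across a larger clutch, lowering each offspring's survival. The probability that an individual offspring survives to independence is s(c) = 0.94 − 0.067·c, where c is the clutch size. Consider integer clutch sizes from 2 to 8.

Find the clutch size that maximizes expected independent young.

7

Expected independent young = c × s(c):
  c=2: 2 × 0.806 = 1.612
  c=3: 3 × 0.739 = 2.217
  c=4: 4 × 0.672 = 2.688
  c=5: 5 × 0.605 = 3.025
  c=6: 6 × 0.538 = 3.228
  c=7: 7 × 0.471 = 3.297
  c=8: 8 × 0.404 = 3.232
Maximum at c = 7 (3.297 independent young).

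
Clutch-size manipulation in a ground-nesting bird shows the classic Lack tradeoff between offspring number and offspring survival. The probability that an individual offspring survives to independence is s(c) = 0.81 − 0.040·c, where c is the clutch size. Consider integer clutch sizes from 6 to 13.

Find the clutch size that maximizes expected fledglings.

Expected fledglings = c × s(c):
  c=6: 6 × 0.570 = 3.420
  c=7: 7 × 0.530 = 3.710
  c=8: 8 × 0.490 = 3.920
  c=9: 9 × 0.450 = 4.050
  c=10: 10 × 0.410 = 4.100
  c=11: 11 × 0.370 = 4.070
  c=12: 12 × 0.330 = 3.960
  c=13: 13 × 0.290 = 3.770
Maximum at c = 10 (4.100 fledglings).

10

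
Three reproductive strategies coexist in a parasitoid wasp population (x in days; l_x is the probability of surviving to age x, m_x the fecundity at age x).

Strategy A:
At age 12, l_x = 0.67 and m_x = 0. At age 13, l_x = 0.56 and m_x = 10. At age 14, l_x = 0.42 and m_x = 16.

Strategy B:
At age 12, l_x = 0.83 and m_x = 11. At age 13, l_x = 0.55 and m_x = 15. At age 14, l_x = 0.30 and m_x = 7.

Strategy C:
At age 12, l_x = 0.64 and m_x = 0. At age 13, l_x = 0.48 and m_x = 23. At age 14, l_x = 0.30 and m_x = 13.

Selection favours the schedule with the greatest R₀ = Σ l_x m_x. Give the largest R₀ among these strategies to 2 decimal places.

19.48

Strategy A: R₀ = 0.67×0 + 0.56×10 + 0.42×16 = 12.3200
Strategy B: R₀ = 0.83×11 + 0.55×15 + 0.30×7 = 19.4800
Strategy C: R₀ = 0.64×0 + 0.48×23 + 0.30×13 = 14.9400
Highest R₀: strategy B with 19.4800.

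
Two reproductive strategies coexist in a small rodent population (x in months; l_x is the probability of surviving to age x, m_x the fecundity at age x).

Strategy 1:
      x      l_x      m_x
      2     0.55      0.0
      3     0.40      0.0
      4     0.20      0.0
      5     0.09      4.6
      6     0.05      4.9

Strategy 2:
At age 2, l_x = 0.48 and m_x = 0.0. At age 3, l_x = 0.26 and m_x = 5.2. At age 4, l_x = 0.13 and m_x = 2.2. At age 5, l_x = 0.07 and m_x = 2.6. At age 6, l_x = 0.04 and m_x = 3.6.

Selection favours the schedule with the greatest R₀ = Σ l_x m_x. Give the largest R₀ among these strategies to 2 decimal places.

Strategy 1: R₀ = 0.55×0.0 + 0.40×0.0 + 0.20×0.0 + 0.09×4.6 + 0.05×4.9 = 0.6590
Strategy 2: R₀ = 0.48×0.0 + 0.26×5.2 + 0.13×2.2 + 0.07×2.6 + 0.04×3.6 = 1.9640
Highest R₀: strategy 2 with 1.9640.

1.96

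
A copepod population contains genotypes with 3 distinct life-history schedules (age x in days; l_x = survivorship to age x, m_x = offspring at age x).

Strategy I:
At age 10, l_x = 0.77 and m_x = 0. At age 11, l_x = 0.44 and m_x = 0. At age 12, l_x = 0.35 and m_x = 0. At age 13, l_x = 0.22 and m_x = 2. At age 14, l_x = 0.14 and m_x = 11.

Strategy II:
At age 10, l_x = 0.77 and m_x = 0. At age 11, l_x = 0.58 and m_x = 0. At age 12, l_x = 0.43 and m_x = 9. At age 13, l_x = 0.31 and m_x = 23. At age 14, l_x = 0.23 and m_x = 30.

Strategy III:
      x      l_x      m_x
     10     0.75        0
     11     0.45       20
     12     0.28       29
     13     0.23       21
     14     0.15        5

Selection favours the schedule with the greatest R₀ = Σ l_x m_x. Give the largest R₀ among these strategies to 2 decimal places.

22.70

Strategy I: R₀ = 0.77×0 + 0.44×0 + 0.35×0 + 0.22×2 + 0.14×11 = 1.9800
Strategy II: R₀ = 0.77×0 + 0.58×0 + 0.43×9 + 0.31×23 + 0.23×30 = 17.9000
Strategy III: R₀ = 0.75×0 + 0.45×20 + 0.28×29 + 0.23×21 + 0.15×5 = 22.7000
Highest R₀: strategy III with 22.7000.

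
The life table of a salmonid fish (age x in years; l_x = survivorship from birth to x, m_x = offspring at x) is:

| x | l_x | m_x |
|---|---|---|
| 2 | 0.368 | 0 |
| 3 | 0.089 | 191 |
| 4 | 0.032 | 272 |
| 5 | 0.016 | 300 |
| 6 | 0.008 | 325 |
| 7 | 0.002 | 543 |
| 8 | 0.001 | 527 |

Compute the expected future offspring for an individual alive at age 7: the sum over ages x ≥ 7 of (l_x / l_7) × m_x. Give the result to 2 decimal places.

l_7 = 0.002. Conditional survival from age 7 to x is l_x / l_7.
  x=7: (0.002/0.002) × 543 = 543.0000
  x=8: (0.001/0.002) × 527 = 263.5000
Sum = 543.0000 + 263.5000 = 806.5000

806.50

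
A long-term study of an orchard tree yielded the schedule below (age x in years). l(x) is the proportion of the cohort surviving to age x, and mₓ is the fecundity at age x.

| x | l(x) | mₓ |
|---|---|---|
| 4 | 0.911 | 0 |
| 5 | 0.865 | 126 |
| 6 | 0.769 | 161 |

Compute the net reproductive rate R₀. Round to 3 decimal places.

232.799

R₀ = Σ l(x) mₓ:
  age 4: 0.911 × 0 = 0.0000
  age 5: 0.865 × 126 = 108.9900
  age 6: 0.769 × 161 = 123.8090
R₀ = 0.0000 + 108.9900 + 123.8090 = 232.7990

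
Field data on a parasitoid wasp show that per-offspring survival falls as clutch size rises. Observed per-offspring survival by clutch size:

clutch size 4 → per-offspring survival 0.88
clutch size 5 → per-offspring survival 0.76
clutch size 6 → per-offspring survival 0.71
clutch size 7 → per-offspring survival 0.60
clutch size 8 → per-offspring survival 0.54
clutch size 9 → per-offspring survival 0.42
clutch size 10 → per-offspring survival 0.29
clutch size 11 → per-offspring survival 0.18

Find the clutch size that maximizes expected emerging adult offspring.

8

Expected emerging adult offspring = c × s(c):
  c=4: 4 × 0.88 = 3.520
  c=5: 5 × 0.76 = 3.800
  c=6: 6 × 0.71 = 4.260
  c=7: 7 × 0.60 = 4.200
  c=8: 8 × 0.54 = 4.320
  c=9: 9 × 0.42 = 3.780
  c=10: 10 × 0.29 = 2.900
  c=11: 11 × 0.18 = 1.980
Maximum at c = 8 (4.320 emerging adult offspring).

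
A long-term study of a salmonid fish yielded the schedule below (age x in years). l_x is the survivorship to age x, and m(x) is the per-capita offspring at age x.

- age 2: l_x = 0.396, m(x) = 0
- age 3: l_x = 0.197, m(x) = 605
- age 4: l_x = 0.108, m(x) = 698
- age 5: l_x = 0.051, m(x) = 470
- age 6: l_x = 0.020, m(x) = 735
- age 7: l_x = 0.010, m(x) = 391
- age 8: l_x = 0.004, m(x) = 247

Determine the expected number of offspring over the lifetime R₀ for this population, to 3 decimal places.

238.137

R₀ = Σ l_x m(x):
  age 2: 0.396 × 0 = 0.0000
  age 3: 0.197 × 605 = 119.1850
  age 4: 0.108 × 698 = 75.3840
  age 5: 0.051 × 470 = 23.9700
  age 6: 0.020 × 735 = 14.7000
  age 7: 0.010 × 391 = 3.9100
  age 8: 0.004 × 247 = 0.9880
R₀ = 0.0000 + 119.1850 + 75.3840 + 23.9700 + 14.7000 + 3.9100 + 0.9880 = 238.1370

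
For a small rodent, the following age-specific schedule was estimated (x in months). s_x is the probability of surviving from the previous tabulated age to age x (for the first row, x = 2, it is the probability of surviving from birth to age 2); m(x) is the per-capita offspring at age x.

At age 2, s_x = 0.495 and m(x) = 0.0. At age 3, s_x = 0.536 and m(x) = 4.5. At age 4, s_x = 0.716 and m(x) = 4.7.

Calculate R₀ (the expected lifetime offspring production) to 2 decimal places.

2.09

Survivorship from birth: l_x = s_2·s_3·…·s_x.
  l_2 = 0.49500
  l_3 = 0.26532
  l_4 = 0.18997
R₀ = Σ l_x m(x):
  age 2: 0.49500 × 0.0 = 0.0000
  age 3: 0.26532 × 4.5 = 1.1939
  age 4: 0.18997 × 4.7 = 0.8929
R₀ = 0.0000 + 1.1939 + 0.8929 = 2.0868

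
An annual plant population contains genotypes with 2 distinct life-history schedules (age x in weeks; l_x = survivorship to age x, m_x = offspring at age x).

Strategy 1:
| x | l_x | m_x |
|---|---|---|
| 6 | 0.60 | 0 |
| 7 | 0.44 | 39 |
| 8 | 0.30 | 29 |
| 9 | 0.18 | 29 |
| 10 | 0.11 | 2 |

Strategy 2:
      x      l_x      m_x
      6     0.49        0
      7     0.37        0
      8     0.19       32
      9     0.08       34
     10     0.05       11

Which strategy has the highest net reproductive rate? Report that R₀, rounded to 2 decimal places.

31.30

Strategy 1: R₀ = 0.60×0 + 0.44×39 + 0.30×29 + 0.18×29 + 0.11×2 = 31.3000
Strategy 2: R₀ = 0.49×0 + 0.37×0 + 0.19×32 + 0.08×34 + 0.05×11 = 9.3500
Highest R₀: strategy 1 with 31.3000.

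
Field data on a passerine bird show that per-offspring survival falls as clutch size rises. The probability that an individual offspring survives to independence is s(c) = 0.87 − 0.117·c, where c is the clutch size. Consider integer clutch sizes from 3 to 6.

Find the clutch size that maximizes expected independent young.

Expected independent young = c × s(c):
  c=3: 3 × 0.519 = 1.557
  c=4: 4 × 0.402 = 1.608
  c=5: 5 × 0.285 = 1.425
  c=6: 6 × 0.168 = 1.008
Maximum at c = 4 (1.608 independent young).

4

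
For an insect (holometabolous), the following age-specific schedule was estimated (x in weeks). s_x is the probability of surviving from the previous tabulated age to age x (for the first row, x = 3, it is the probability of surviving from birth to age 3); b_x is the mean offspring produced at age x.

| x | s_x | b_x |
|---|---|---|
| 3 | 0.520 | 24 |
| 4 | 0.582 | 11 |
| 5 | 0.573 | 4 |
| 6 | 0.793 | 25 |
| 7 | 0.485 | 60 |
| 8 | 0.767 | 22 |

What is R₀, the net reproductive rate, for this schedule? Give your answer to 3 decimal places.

Survivorship from birth: l_x = s_3·s_4·…·s_x.
  l_3 = 0.52000
  l_4 = 0.30264
  l_5 = 0.17341
  l_6 = 0.13752
  l_7 = 0.06670
  l_8 = 0.05116
R₀ = Σ l_x b_x:
  age 3: 0.52000 × 24 = 12.4800
  age 4: 0.30264 × 11 = 3.3290
  age 5: 0.17341 × 4 = 0.6936
  age 6: 0.13752 × 25 = 3.4380
  age 7: 0.06670 × 60 = 4.0020
  age 8: 0.05116 × 22 = 1.1255
R₀ = 12.4800 + 3.3290 + 0.6936 + 3.4380 + 4.0020 + 1.1255 = 25.0682

25.068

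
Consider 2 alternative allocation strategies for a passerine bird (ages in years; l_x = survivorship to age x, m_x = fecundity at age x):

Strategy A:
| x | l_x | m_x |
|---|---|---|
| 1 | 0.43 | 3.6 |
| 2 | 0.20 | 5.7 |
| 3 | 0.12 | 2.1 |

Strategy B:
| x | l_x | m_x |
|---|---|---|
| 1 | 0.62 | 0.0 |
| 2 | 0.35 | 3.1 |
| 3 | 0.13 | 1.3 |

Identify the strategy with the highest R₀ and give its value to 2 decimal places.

Strategy A: R₀ = 0.43×3.6 + 0.20×5.7 + 0.12×2.1 = 2.9400
Strategy B: R₀ = 0.62×0.0 + 0.35×3.1 + 0.13×1.3 = 1.2540
Highest R₀: strategy A with 2.9400.

2.94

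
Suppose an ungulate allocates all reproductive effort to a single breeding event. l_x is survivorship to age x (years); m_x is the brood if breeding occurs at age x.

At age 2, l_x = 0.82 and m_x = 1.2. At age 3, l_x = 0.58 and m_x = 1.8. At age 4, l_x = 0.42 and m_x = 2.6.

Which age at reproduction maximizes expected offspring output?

4

Expected offspring if breeding at age x = l_x × m_x:
  age 2: 0.82 × 1.2 = 0.984
  age 3: 0.58 × 1.8 = 1.044
  age 4: 0.42 × 2.6 = 1.092
Maximum at age 4 (1.092).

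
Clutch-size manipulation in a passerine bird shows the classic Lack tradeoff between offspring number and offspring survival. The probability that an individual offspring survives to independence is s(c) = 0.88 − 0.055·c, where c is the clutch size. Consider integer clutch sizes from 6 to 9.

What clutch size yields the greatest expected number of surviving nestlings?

Expected surviving nestlings = c × s(c):
  c=6: 6 × 0.550 = 3.300
  c=7: 7 × 0.495 = 3.465
  c=8: 8 × 0.440 = 3.520
  c=9: 9 × 0.385 = 3.465
Maximum at c = 8 (3.520 surviving nestlings).

8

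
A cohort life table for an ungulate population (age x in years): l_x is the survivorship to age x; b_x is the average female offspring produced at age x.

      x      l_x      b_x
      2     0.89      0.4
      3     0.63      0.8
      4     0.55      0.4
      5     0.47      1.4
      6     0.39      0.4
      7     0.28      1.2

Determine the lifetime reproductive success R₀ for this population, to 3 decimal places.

2.230

R₀ = Σ l_x b_x:
  age 2: 0.89 × 0.4 = 0.3560
  age 3: 0.63 × 0.8 = 0.5040
  age 4: 0.55 × 0.4 = 0.2200
  age 5: 0.47 × 1.4 = 0.6580
  age 6: 0.39 × 0.4 = 0.1560
  age 7: 0.28 × 1.2 = 0.3360
R₀ = 0.3560 + 0.5040 + 0.2200 + 0.6580 + 0.1560 + 0.3360 = 2.2300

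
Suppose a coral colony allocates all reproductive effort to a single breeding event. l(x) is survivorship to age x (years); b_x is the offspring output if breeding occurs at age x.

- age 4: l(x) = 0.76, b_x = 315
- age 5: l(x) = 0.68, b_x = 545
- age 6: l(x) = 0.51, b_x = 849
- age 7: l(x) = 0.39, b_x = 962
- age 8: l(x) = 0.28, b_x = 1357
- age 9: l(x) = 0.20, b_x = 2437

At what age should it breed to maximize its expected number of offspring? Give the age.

9

Expected offspring if breeding at age x = l(x) × b_x:
  age 4: 0.76 × 315 = 239.400
  age 5: 0.68 × 545 = 370.600
  age 6: 0.51 × 849 = 432.990
  age 7: 0.39 × 962 = 375.180
  age 8: 0.28 × 1357 = 379.960
  age 9: 0.20 × 2437 = 487.400
Maximum at age 9 (487.400).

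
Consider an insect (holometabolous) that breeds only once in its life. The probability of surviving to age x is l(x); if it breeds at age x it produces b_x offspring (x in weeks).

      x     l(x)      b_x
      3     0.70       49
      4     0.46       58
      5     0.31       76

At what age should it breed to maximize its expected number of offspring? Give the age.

3

Expected offspring if breeding at age x = l(x) × b_x:
  age 3: 0.70 × 49 = 34.300
  age 4: 0.46 × 58 = 26.680
  age 5: 0.31 × 76 = 23.560
Maximum at age 3 (34.300).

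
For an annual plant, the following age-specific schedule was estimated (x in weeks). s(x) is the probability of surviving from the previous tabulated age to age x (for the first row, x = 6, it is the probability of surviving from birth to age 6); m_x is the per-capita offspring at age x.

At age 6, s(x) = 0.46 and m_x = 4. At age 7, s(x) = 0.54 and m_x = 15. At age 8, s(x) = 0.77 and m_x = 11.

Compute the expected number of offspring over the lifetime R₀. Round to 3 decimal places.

7.670

Survivorship from birth: l_x = s_6·s_7·…·s_x.
  l_6 = 0.46000
  l_7 = 0.24840
  l_8 = 0.19127
R₀ = Σ l_x m_x:
  age 6: 0.46000 × 4 = 1.8400
  age 7: 0.24840 × 15 = 3.7260
  age 8: 0.19127 × 11 = 2.1040
R₀ = 1.8400 + 3.7260 + 2.1040 = 7.6700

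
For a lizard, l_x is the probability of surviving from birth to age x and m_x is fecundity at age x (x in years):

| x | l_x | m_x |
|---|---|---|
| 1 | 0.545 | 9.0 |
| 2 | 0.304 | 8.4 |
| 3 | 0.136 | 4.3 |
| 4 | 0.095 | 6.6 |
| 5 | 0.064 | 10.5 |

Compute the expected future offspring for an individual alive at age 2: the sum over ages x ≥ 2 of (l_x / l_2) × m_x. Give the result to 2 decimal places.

l_2 = 0.304. Conditional survival from age 2 to x is l_x / l_2.
  x=2: (0.304/0.304) × 8.4 = 8.4000
  x=3: (0.136/0.304) × 4.3 = 1.9237
  x=4: (0.095/0.304) × 6.6 = 2.0625
  x=5: (0.064/0.304) × 10.5 = 2.2105
Sum = 8.4000 + 1.9237 + 2.0625 + 2.2105 = 14.5967

14.60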